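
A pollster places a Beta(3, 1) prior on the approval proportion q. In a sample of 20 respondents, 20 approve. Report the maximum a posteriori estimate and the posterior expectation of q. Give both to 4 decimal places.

Posterior: Beta(3+20, 1+0) = Beta(23, 1).
Since β = 1 ≤ 1 and α > 1, the Beta density is monotone increasing on [0,1]; the mode is at 1.
Mean = 23/(23+1) = 0.9583.

MAP = 1.0000; posterior mean = 0.9583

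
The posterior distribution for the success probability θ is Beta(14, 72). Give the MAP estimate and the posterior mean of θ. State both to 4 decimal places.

θ_MAP = 0.1548, E[θ|data] = 0.1628

Mode = (14−1)/(14+72−2) = 13/84 = 0.1548.
Mean = 14/(14+72) = 14/86 = 0.1628.
The posterior is right-skewed, so the mean exceeds the mode.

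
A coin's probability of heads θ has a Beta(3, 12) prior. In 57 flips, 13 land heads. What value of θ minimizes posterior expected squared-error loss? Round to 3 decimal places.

0.222

Posterior: Beta(3+13, 12+44) = Beta(16, 56).
Mode = (16−1)/(16+56−2) = 15/70 = 0.214.
Mean = 16/(16+56) = 16/72 = 0.222.
Squared-error loss ⇒ the optimal estimator is the posterior mean.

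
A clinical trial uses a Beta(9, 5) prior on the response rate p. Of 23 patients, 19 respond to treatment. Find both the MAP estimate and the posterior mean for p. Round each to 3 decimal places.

MAP estimate = 0.771, posterior mean = 0.757

Posterior: Beta(9+19, 5+4) = Beta(28, 9).
Mode = (28−1)/(28+9−2) = 27/35 = 0.771.
Mean = 28/(28+9) = 28/37 = 0.757.
The mean is pulled below the mode by the posterior's left skew.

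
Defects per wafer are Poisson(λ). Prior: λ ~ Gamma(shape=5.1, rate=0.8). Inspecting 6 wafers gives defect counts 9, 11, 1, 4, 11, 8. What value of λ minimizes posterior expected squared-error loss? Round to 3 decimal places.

7.221

Σ counts = 44. Posterior: Gamma(shape = 5.1+44 = 49.1, rate = 0.8+6 = 6.8).
Mode = (α−1)/β = 48.1/6.8 = 7.074.
Mean = α/β = 49.1/6.8 = 7.221.
Squared-error loss ⇒ the optimal estimator is the posterior mean.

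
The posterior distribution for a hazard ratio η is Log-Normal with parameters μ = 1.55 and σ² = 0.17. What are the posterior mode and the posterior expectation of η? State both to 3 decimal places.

MAP = 3.975, posterior mean = 5.129

Mode = exp(μ − σ²) = exp(1.38) = 3.975.
Mean = exp(μ + σ²/2) = exp(1.635) = 5.129.
Mean > mode: the posterior has a right tail.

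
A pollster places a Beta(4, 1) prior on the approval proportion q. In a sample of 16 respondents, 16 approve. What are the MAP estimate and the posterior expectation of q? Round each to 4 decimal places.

Posterior: Beta(4+16, 1+0) = Beta(20, 1).
Since β = 1 ≤ 1 and α > 1, the Beta density is monotone increasing on [0,1]; the mode is at 1.
Mean = 20/(20+1) = 0.9524.

MAP = 1.0000; posterior mean = 0.9524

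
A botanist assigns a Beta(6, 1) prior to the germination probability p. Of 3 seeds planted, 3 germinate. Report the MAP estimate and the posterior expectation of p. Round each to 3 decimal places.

Posterior: Beta(6+3, 1+0) = Beta(9, 1).
Since β = 1 ≤ 1 and α > 1, the Beta density is monotone increasing on [0,1]; the mode is at 1.
Mean = 9/(9+1) = 0.900.

MAP = 1.000, posterior mean = 0.900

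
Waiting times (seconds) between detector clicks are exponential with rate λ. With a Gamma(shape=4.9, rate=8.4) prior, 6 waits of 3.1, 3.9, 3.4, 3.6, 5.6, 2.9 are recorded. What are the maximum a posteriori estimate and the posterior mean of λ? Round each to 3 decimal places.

MAP: 0.320. Posterior mean: 0.353.

Σ times = 22.5. Posterior: Gamma(shape = 4.9+6 = 10.9, rate = 8.4+22.5 = 30.9).
Mode = (α−1)/β = 9.9/30.9 = 0.320.
Mean = α/β = 10.9/30.9 = 0.353.
Right-skewed posterior ⇒ mode < mean.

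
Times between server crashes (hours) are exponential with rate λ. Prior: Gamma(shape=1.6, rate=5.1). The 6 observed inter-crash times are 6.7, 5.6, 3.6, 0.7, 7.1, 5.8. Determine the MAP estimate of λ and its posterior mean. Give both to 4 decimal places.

MAP estimate = 0.1908, posterior mean = 0.2197

Σ times = 29.5. Posterior: Gamma(shape = 1.6+6 = 7.6, rate = 5.1+29.5 = 34.6).
Mode = (α−1)/β = 6.6/34.6 = 0.1908.
Mean = α/β = 7.6/34.6 = 0.2197.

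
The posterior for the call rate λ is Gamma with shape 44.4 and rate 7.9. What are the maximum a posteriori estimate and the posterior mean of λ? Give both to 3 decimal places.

Mode = (α−1)/β = 43.4/7.9 = 5.494.
Mean = α/β = 44.4/7.9 = 5.620.

maximum a posteriori estimate = 5.494, posterior mean = 5.620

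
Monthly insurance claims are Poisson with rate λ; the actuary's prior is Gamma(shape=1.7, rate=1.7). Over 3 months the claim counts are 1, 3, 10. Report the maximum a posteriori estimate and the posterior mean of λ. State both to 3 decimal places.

λ_MAP = 3.128, E[λ|data] = 3.340

Σ counts = 14. Posterior: Gamma(shape = 1.7+14 = 15.7, rate = 1.7+3 = 4.7).
Mode = (α−1)/β = 14.7/4.7 = 3.128.
Mean = α/β = 15.7/4.7 = 3.340.
The posterior is right-skewed, so the mean exceeds the mode.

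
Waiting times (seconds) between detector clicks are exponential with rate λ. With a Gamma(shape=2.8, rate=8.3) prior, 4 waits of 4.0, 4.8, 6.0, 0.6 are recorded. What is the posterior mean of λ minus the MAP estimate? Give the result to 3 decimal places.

0.042

Σ times = 15.4. Posterior: Gamma(shape = 2.8+4 = 6.8, rate = 8.3+15.4 = 23.7).
Mode = (α−1)/β = 5.8/23.7 = 0.245.
Mean = α/β = 6.8/23.7 = 0.287.
Difference = 0.287 − 0.245 = 0.042.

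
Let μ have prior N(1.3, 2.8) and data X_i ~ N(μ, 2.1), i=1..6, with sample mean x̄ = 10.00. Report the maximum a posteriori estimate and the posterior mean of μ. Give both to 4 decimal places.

MAP = 9.0333; posterior mean = 9.0333

Posterior for μ is Normal. Precision-weighted mean: (1/2.8·1.3 + 6/2.1·10.00) / (1/2.8 + 6/2.1) = 9.0333.
A Normal posterior is symmetric, so mode = mean.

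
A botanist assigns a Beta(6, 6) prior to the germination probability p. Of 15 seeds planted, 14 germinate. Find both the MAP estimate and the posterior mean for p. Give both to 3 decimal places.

Posterior: Beta(6+14, 6+1) = Beta(20, 7).
Mode = (20−1)/(20+7−2) = 19/25 = 0.760.
Mean = 20/(20+7) = 20/27 = 0.741.
Left-skewed posterior ⇒ mean < mode.

p_MAP = 0.760, E[p|data] = 0.741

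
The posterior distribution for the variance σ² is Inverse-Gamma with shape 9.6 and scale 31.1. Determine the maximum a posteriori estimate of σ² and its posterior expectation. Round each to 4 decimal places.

Mode = β/(α+1) = 31.1/10.6 = 2.9340.
Mean = β/(α−1) = 31.1/8.6 = 3.6163.

maximum a posteriori estimate = 2.9340, posterior expectation = 3.6163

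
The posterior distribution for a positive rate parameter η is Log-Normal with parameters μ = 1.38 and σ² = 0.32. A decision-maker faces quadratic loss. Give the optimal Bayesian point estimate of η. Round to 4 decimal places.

4.6646

Mode = exp(μ − σ²) = exp(1.06) = 2.8864.
Mean = exp(μ + σ²/2) = exp(1.540) = 4.6646.
Quadratic loss ⇒ the optimal estimator is the posterior mean.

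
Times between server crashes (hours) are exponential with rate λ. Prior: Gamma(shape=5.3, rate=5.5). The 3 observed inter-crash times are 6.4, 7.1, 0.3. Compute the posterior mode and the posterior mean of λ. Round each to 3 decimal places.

posterior mode = 0.378, posterior mean = 0.430

Σ times = 13.8. Posterior: Gamma(shape = 5.3+3 = 8.3, rate = 5.5+13.8 = 19.3).
Mode = (α−1)/β = 7.3/19.3 = 0.378.
Mean = α/β = 8.3/19.3 = 0.430.
Right-skewed posterior ⇒ mode < mean.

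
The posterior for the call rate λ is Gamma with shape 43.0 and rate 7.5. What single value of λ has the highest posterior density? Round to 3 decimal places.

Mode = (α−1)/β = 42.0/7.5 = 5.600.
Mean = α/β = 43.0/7.5 = 5.733.
This is the posterior mode — the MAP estimate.

5.600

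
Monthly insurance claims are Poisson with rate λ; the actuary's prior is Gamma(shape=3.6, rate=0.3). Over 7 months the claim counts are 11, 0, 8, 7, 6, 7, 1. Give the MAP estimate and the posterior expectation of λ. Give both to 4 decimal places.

λ_MAP = 5.8356, E[λ|data] = 5.9726

Σ counts = 40. Posterior: Gamma(shape = 3.6+40 = 43.6, rate = 0.3+7 = 7.3).
Mode = (α−1)/β = 42.6/7.3 = 5.8356.
Mean = α/β = 43.6/7.3 = 5.9726.
Right-skewed posterior ⇒ mode < mean.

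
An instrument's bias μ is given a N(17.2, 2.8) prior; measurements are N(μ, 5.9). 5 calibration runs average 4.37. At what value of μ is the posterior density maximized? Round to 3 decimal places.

Posterior for μ is Normal. Precision-weighted mean: (1/2.8·17.2 + 5/5.9·4.37) / (1/2.8 + 5/5.9) = 8.174.
A Normal posterior is symmetric, so mode = mean.
This is the posterior mode — the MAP estimate.

8.174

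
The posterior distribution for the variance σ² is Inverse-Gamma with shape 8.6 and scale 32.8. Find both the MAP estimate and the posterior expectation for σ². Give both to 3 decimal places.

MAP estimate = 3.417, posterior expectation = 4.316

Mode = β/(α+1) = 32.8/9.6 = 3.417.
Mean = β/(α−1) = 32.8/7.6 = 4.316.
Mean > mode: the posterior has a right tail.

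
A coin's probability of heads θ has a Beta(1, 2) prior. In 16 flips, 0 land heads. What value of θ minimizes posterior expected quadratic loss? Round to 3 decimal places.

0.053

Posterior: Beta(1+0, 2+16) = Beta(1, 18).
Since α = 1 ≤ 1 and β > 1, the Beta density is monotone decreasing on [0,1]; the mode is at 0.
Mean = 1/(1+18) = 0.053.
Quadratic loss ⇒ the optimal estimator is the posterior mean.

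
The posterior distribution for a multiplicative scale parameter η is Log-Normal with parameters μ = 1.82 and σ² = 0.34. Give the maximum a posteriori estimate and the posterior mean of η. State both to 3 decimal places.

Mode = exp(μ − σ²) = exp(1.48) = 4.393.
Mean = exp(μ + σ²/2) = exp(1.990) = 7.316.

MAP = 4.393, posterior mean = 7.316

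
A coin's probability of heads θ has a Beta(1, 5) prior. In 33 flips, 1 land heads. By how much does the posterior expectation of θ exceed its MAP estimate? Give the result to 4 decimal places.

0.0243

Posterior: Beta(1+1, 5+32) = Beta(2, 37).
Mode = (2−1)/(2+37−2) = 1/37 = 0.0270.
Mean = 2/(2+37) = 2/39 = 0.0513.
Difference = 0.0513 − 0.0270 = 0.0243.
The posterior is right-skewed, so the mean exceeds the mode.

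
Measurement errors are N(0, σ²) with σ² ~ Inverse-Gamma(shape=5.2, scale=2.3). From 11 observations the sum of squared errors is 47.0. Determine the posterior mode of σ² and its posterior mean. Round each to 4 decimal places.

Posterior: Inverse-Gamma(shape = 5.2+11/2 = 10.7, scale = 2.3+47.0/2 = 25.8).
Mode = β/(α+1) = 25.8/11.7 = 2.2051.
Mean = β/(α−1) = 25.8/9.7 = 2.6598.
The posterior is right-skewed, so the mean exceeds the mode.

σ²_MAP = 2.2051, E[σ²|data] = 2.6598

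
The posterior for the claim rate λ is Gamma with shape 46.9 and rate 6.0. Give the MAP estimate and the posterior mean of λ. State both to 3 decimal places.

Mode = (α−1)/β = 45.9/6.0 = 7.650.
Mean = α/β = 46.9/6.0 = 7.817.
Mean > mode: the posterior has a right tail.

MAP = 7.650; posterior mean = 7.817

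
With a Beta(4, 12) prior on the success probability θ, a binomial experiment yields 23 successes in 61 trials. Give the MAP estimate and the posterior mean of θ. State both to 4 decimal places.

Posterior: Beta(4+23, 12+38) = Beta(27, 50).
Mode = (27−1)/(27+50−2) = 26/75 = 0.3467.
Mean = 27/(27+50) = 27/77 = 0.3506.

MAP: 0.3467. Posterior mean: 0.3506.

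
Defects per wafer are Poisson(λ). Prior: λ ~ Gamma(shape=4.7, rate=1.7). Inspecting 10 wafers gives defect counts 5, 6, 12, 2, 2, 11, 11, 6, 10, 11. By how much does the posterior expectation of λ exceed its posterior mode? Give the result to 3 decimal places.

Σ counts = 76. Posterior: Gamma(shape = 4.7+76 = 80.7, rate = 1.7+10 = 11.7).
Mode = (α−1)/β = 79.7/11.7 = 6.812.
Mean = α/β = 80.7/11.7 = 6.897.
Difference = 6.897 − 6.812 = 0.085.

0.085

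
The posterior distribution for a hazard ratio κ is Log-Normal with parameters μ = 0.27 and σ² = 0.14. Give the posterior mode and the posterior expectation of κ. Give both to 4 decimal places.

MAP = 1.1388, posterior mean = 1.4049

Mode = exp(μ − σ²) = exp(0.13) = 1.1388.
Mean = exp(μ + σ²/2) = exp(0.340) = 1.4049.
Right-skewed posterior ⇒ mode < mean.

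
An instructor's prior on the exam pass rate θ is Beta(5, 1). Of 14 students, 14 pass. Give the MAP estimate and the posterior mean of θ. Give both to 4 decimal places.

θ_MAP = 1.0000, E[θ|data] = 0.9500

Posterior: Beta(5+14, 1+0) = Beta(19, 1).
Since β = 1 ≤ 1 and α > 1, the Beta density is monotone increasing on [0,1]; the mode is at 1.
Mean = 19/(19+1) = 0.9500.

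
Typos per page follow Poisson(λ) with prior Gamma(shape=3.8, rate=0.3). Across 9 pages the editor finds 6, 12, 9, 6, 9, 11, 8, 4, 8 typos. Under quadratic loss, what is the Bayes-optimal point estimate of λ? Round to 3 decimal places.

Σ counts = 73. Posterior: Gamma(shape = 3.8+73 = 76.8, rate = 0.3+9 = 9.3).
Mode = (α−1)/β = 75.8/9.3 = 8.151.
Mean = α/β = 76.8/9.3 = 8.258.
Quadratic loss ⇒ the optimal estimator is the posterior mean.

8.258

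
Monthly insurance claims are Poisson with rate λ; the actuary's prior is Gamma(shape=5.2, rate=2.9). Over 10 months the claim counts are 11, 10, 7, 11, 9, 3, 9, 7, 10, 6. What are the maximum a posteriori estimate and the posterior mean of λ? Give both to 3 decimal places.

Σ counts = 83. Posterior: Gamma(shape = 5.2+83 = 88.2, rate = 2.9+10 = 12.9).
Mode = (α−1)/β = 87.2/12.9 = 6.760.
Mean = α/β = 88.2/12.9 = 6.837.

λ_MAP = 6.760, E[λ|data] = 6.837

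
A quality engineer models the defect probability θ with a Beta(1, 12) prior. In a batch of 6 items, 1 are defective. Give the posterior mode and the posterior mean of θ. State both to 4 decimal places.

Posterior: Beta(1+1, 12+5) = Beta(2, 17).
Mode = (2−1)/(2+17−2) = 1/17 = 0.0588.
Mean = 2/(2+17) = 2/19 = 0.1053.

θ_MAP = 0.0588, E[θ|data] = 0.1053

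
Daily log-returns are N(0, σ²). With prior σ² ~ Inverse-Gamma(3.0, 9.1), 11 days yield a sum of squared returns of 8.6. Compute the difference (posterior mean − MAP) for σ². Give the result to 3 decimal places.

0.376

Posterior: Inverse-Gamma(shape = 3.0+11/2 = 8.5, scale = 9.1+8.6/2 = 13.4).
Mode = β/(α+1) = 13.4/9.5 = 1.411.
Mean = β/(α−1) = 13.4/7.5 = 1.787.
Difference = 1.787 − 1.411 = 0.376.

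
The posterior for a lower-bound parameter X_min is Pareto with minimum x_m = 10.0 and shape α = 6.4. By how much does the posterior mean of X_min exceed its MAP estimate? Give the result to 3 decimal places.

The Pareto density is strictly decreasing on [x_m, ∞), so the mode is x_m = 10.000.
Mean = α·x_m/(α−1) = 6.4·10.0/5.4 = 11.852.
Difference = 11.852 − 10.000 = 1.852.
Mean > mode: the posterior has a right tail.

1.852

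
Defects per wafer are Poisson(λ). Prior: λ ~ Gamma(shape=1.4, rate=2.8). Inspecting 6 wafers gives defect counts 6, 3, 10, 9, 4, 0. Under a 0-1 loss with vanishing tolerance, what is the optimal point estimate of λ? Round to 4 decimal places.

3.6818

Σ counts = 32. Posterior: Gamma(shape = 1.4+32 = 33.4, rate = 2.8+6 = 8.8).
Mode = (α−1)/β = 32.4/8.8 = 3.6818.
Mean = α/β = 33.4/8.8 = 3.7955.
This is the posterior mode — the MAP estimate.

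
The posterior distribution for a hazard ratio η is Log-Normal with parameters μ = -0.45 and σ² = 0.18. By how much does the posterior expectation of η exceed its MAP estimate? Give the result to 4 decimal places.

0.1651

Mode = exp(μ − σ²) = exp(-0.63) = 0.5326.
Mean = exp(μ + σ²/2) = exp(-0.360) = 0.6977.
Difference = 0.6977 − 0.5326 = 0.1651.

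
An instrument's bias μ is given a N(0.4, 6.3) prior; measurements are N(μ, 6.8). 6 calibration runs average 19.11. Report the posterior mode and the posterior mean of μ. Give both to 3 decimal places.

posterior mode = 16.257, posterior mean = 16.257

Posterior for μ is Normal. Precision-weighted mean: (1/6.3·0.4 + 6/6.8·19.11) / (1/6.3 + 6/6.8) = 16.257.
A Normal posterior is symmetric, so mode = mean.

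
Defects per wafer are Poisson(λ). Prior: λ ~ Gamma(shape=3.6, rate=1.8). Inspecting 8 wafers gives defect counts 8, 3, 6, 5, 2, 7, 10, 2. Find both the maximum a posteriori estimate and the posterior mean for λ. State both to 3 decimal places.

Σ counts = 43. Posterior: Gamma(shape = 3.6+43 = 46.6, rate = 1.8+8 = 9.8).
Mode = (α−1)/β = 45.6/9.8 = 4.653.
Mean = α/β = 46.6/9.8 = 4.755.

maximum a posteriori estimate = 4.653, posterior mean = 4.755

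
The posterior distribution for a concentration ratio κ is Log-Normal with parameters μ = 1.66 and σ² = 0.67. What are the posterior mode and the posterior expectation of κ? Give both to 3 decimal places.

Mode = exp(μ − σ²) = exp(0.99) = 2.691.
Mean = exp(μ + σ²/2) = exp(1.995) = 7.352.

MAP = 2.691; posterior mean = 7.352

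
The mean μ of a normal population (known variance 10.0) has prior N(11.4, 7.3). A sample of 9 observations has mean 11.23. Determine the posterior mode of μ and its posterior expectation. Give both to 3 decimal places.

Posterior for μ is Normal. Precision-weighted mean: (1/7.3·11.4 + 9/10.0·11.23) / (1/7.3 + 9/10.0) = 11.252.
A Normal posterior is symmetric, so mode = mean.

MAP: 11.252. Posterior mean: 11.252.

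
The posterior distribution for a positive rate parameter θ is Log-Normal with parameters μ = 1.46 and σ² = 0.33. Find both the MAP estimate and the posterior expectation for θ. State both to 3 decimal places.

Mode = exp(μ − σ²) = exp(1.13) = 3.096.
Mean = exp(μ + σ²/2) = exp(1.625) = 5.078.

MAP: 3.096. Posterior mean: 5.078.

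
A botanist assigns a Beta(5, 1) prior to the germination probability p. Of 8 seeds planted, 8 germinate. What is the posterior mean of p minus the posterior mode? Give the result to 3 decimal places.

Posterior: Beta(5+8, 1+0) = Beta(13, 1).
Since β = 1 ≤ 1 and α > 1, the Beta density is monotone increasing on [0,1]; the mode is at 1.
Mean = 13/(13+1) = 0.929.
Difference = 0.929 − 1.000 = -0.071.
The posterior is left-skewed, so the mode exceeds the mean.

-0.071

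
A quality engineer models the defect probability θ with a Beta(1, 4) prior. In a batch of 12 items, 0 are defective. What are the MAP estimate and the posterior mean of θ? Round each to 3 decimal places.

MAP estimate = 0.000, posterior mean = 0.059

Posterior: Beta(1+0, 4+12) = Beta(1, 16).
Since α = 1 ≤ 1 and β > 1, the Beta density is monotone decreasing on [0,1]; the mode is at 0.
Mean = 1/(1+16) = 0.059.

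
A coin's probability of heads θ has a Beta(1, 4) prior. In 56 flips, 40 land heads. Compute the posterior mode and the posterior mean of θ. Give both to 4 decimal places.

MAP: 0.6780. Posterior mean: 0.6721.

Posterior: Beta(1+40, 4+16) = Beta(41, 20).
Mode = (41−1)/(41+20−2) = 40/59 = 0.6780.
Mean = 41/(41+20) = 41/61 = 0.6721.
The posterior is left-skewed, so the mode exceeds the mean.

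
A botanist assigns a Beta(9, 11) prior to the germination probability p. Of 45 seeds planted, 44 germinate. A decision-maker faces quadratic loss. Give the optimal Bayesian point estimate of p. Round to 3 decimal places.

0.815

Posterior: Beta(9+44, 11+1) = Beta(53, 12).
Mode = (53−1)/(53+12−2) = 52/63 = 0.825.
Mean = 53/(53+12) = 53/65 = 0.815.
Quadratic loss ⇒ the optimal estimator is the posterior mean.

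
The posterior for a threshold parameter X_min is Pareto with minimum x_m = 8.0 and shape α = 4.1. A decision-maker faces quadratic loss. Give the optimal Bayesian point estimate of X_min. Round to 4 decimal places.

10.5806

The Pareto density is strictly decreasing on [x_m, ∞), so the mode is x_m = 8.0000.
Mean = α·x_m/(α−1) = 4.1·8.0/3.1 = 10.5806.
Quadratic loss ⇒ the optimal estimator is the posterior mean.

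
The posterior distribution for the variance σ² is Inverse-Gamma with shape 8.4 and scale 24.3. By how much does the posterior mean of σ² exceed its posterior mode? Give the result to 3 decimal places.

Mode = β/(α+1) = 24.3/9.4 = 2.585.
Mean = β/(α−1) = 24.3/7.4 = 3.284.
Difference = 3.284 − 2.585 = 0.699.
The mean is pulled above the mode by the posterior's right skew.

0.699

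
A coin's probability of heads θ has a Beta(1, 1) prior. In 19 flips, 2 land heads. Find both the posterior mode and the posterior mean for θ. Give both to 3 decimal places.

MAP = 0.105, posterior mean = 0.143

Posterior: Beta(1+2, 1+17) = Beta(3, 18).
Mode = (3−1)/(3+18−2) = 2/19 = 0.105.
Mean = 3/(3+18) = 3/21 = 0.143.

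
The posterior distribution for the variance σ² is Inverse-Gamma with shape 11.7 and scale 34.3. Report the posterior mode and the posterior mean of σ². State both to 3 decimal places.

Mode = β/(α+1) = 34.3/12.7 = 2.701.
Mean = β/(α−1) = 34.3/10.7 = 3.206.

σ²_MAP = 2.701, E[σ²|data] = 3.206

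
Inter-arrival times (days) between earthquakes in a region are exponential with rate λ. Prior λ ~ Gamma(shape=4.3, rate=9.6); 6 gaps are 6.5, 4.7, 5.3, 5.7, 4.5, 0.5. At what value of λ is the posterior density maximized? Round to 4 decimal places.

0.2527

Σ times = 27.2. Posterior: Gamma(shape = 4.3+6 = 10.3, rate = 9.6+27.2 = 36.8).
Mode = (α−1)/β = 9.3/36.8 = 0.2527.
Mean = α/β = 10.3/36.8 = 0.2799.
This is the posterior mode — the MAP estimate.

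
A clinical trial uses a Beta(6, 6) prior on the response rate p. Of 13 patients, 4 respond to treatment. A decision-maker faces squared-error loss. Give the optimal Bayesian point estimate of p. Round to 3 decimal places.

0.400

Posterior: Beta(6+4, 6+9) = Beta(10, 15).
Mode = (10−1)/(10+15−2) = 9/23 = 0.391.
Mean = 10/(10+15) = 10/25 = 0.400.
Squared-error loss ⇒ the optimal estimator is the posterior mean.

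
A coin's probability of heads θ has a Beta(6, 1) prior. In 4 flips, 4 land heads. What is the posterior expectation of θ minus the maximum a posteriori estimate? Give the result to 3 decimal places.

Posterior: Beta(6+4, 1+0) = Beta(10, 1).
Since β = 1 ≤ 1 and α > 1, the Beta density is monotone increasing on [0,1]; the mode is at 1.
Mean = 10/(10+1) = 0.909.
Difference = 0.909 − 1.000 = -0.091.

-0.091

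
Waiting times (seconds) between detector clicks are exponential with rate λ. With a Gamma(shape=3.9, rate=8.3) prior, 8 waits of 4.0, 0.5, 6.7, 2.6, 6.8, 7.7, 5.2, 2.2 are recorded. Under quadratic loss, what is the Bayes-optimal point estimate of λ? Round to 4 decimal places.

Σ times = 35.7. Posterior: Gamma(shape = 3.9+8 = 11.9, rate = 8.3+35.7 = 44.0).
Mode = (α−1)/β = 10.9/44.0 = 0.2477.
Mean = α/β = 11.9/44.0 = 0.2705.
Quadratic loss ⇒ the optimal estimator is the posterior mean.

0.2705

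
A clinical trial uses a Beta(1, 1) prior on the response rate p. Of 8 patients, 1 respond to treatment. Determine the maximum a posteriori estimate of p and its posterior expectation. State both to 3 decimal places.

MAP: 0.125. Posterior mean: 0.200.

Posterior: Beta(1+1, 1+7) = Beta(2, 8).
Mode = (2−1)/(2+8−2) = 1/8 = 0.125.
With a flat prior the MAP equals the MLE, 1/8.
Mean = 2/(2+8) = 2/10 = 0.200.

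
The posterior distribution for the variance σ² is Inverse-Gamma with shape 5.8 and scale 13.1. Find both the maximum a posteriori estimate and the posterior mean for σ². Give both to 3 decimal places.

MAP: 1.926. Posterior mean: 2.729.

Mode = β/(α+1) = 13.1/6.8 = 1.926.
Mean = β/(α−1) = 13.1/4.8 = 2.729.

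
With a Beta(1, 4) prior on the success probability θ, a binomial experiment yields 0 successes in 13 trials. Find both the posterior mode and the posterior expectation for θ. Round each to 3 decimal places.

Posterior: Beta(1+0, 4+13) = Beta(1, 17).
Since α = 1 ≤ 1 and β > 1, the Beta density is monotone decreasing on [0,1]; the mode is at 0.
Mean = 1/(1+17) = 0.056.
Mean > mode: the posterior has a right tail.

posterior mode = 0.000, posterior expectation = 0.056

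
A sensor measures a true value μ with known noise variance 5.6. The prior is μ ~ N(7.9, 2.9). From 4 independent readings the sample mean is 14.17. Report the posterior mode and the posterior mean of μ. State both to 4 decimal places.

μ_MAP = 12.1286, E[μ|data] = 12.1286

Posterior for μ is Normal. Precision-weighted mean: (1/2.9·7.9 + 4/5.6·14.17) / (1/2.9 + 4/5.6) = 12.1286.
A Normal posterior is symmetric, so mode = mean.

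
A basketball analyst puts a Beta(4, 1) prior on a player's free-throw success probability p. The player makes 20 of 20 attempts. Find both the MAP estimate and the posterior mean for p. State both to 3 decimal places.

Posterior: Beta(4+20, 1+0) = Beta(24, 1).
Since β = 1 ≤ 1 and α > 1, the Beta density is monotone increasing on [0,1]; the mode is at 1.
Mean = 24/(24+1) = 0.960.
Left-skewed posterior ⇒ mean < mode.

MAP = 1.000; posterior mean = 0.960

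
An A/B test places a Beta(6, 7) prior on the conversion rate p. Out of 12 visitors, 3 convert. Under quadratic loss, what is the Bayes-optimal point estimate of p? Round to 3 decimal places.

Posterior: Beta(6+3, 7+9) = Beta(9, 16).
Mode = (9−1)/(9+16−2) = 8/23 = 0.348.
Mean = 9/(9+16) = 9/25 = 0.360.
Quadratic loss ⇒ the optimal estimator is the posterior mean.

0.360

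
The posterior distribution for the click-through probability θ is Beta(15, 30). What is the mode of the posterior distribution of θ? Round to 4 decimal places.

Mode = (15−1)/(15+30−2) = 14/43 = 0.3256.
Mean = 15/(15+30) = 15/45 = 0.3333.
This is the posterior mode — the MAP estimate.

0.3256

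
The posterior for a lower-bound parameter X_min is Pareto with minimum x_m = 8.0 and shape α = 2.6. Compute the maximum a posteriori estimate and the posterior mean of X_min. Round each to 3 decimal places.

The Pareto density is strictly decreasing on [x_m, ∞), so the mode is x_m = 8.000.
Mean = α·x_m/(α−1) = 2.6·8.0/1.6 = 13.000.

X_min_MAP = 8.000, E[X_min|data] = 13.000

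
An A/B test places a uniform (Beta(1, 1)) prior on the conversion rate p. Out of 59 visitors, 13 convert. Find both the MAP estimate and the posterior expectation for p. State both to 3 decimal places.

MAP: 0.220. Posterior mean: 0.230.

Posterior: Beta(1+13, 1+46) = Beta(14, 47).
Mode = (14−1)/(14+47−2) = 13/59 = 0.220.
With a flat prior the MAP equals the MLE, 13/59.
Mean = 14/(14+47) = 14/61 = 0.230.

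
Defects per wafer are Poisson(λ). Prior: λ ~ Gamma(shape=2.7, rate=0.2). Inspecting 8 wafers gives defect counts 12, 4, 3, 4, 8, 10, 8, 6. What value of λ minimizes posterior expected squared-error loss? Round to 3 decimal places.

Σ counts = 55. Posterior: Gamma(shape = 2.7+55 = 57.7, rate = 0.2+8 = 8.2).
Mode = (α−1)/β = 56.7/8.2 = 6.915.
Mean = α/β = 57.7/8.2 = 7.037.
Squared-error loss ⇒ the optimal estimator is the posterior mean.

7.037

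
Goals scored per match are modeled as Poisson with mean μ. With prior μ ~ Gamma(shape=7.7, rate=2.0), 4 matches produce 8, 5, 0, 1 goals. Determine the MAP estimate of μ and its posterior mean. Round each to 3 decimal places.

μ_MAP = 3.450, E[μ|data] = 3.617

Σ counts = 14. Posterior: Gamma(shape = 7.7+14 = 21.7, rate = 2.0+4 = 6.0).
Mode = (α−1)/β = 20.7/6.0 = 3.450.
Mean = α/β = 21.7/6.0 = 3.617.
Right-skewed posterior ⇒ mode < mean.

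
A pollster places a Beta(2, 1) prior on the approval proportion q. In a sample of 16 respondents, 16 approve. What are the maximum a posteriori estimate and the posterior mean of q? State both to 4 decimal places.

Posterior: Beta(2+16, 1+0) = Beta(18, 1).
Since β = 1 ≤ 1 and α > 1, the Beta density is monotone increasing on [0,1]; the mode is at 1.
Mean = 18/(18+1) = 0.9474.

MAP = 1.0000; posterior mean = 0.9474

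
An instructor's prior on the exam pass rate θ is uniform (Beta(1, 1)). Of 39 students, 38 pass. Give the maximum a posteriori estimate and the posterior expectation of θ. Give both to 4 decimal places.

maximum a posteriori estimate = 0.9744, posterior expectation = 0.9512

Posterior: Beta(1+38, 1+1) = Beta(39, 2).
Mode = (39−1)/(39+2−2) = 38/39 = 0.9744.
With a flat prior the MAP equals the MLE, 38/39.
Mean = 39/(39+2) = 39/41 = 0.9512.
The mean is pulled below the mode by the posterior's left skew.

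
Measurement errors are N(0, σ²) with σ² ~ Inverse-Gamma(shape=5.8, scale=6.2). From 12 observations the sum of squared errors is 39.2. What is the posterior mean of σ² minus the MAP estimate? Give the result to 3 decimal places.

0.373

Posterior: Inverse-Gamma(shape = 5.8+12/2 = 11.8, scale = 6.2+39.2/2 = 25.8).
Mode = β/(α+1) = 25.8/12.8 = 2.016.
Mean = β/(α−1) = 25.8/10.8 = 2.389.
Difference = 2.389 − 2.016 = 0.373.
Right-skewed posterior ⇒ mode < mean.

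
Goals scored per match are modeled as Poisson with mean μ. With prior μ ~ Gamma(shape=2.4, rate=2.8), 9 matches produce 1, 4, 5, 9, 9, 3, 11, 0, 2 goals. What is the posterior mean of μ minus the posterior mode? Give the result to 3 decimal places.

0.085

Σ counts = 44. Posterior: Gamma(shape = 2.4+44 = 46.4, rate = 2.8+9 = 11.8).
Mode = (α−1)/β = 45.4/11.8 = 3.847.
Mean = α/β = 46.4/11.8 = 3.932.
Difference = 3.932 − 3.847 = 0.085.
The posterior is right-skewed, so the mean exceeds the mode.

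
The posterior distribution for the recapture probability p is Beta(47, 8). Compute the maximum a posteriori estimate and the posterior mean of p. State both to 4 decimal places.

Mode = (47−1)/(47+8−2) = 46/53 = 0.8679.
Mean = 47/(47+8) = 47/55 = 0.8545.

maximum a posteriori estimate = 0.8679, posterior mean = 0.8545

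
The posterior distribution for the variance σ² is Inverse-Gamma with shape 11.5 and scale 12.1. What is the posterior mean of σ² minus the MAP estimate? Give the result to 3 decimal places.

0.184

Mode = β/(α+1) = 12.1/12.5 = 0.968.
Mean = β/(α−1) = 12.1/10.5 = 1.152.
Difference = 1.152 − 0.968 = 0.184.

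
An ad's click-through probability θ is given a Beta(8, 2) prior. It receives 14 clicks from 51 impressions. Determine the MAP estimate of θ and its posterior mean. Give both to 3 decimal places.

Posterior: Beta(8+14, 2+37) = Beta(22, 39).
Mode = (22−1)/(22+39−2) = 21/59 = 0.356.
Mean = 22/(22+39) = 22/61 = 0.361.
Right-skewed posterior ⇒ mode < mean.

MAP estimate = 0.356, posterior mean = 0.361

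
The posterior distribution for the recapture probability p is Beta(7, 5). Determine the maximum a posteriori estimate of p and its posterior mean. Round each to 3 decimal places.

Mode = (7−1)/(7+5−2) = 6/10 = 0.600.
Mean = 7/(7+5) = 7/12 = 0.583.

p_MAP = 0.600, E[p|data] = 0.583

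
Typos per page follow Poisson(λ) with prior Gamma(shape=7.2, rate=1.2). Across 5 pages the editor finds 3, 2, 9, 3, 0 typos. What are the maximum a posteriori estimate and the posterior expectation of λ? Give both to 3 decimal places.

maximum a posteriori estimate = 3.742, posterior expectation = 3.903

Σ counts = 17. Posterior: Gamma(shape = 7.2+17 = 24.2, rate = 1.2+5 = 6.2).
Mode = (α−1)/β = 23.2/6.2 = 3.742.
Mean = α/β = 24.2/6.2 = 3.903.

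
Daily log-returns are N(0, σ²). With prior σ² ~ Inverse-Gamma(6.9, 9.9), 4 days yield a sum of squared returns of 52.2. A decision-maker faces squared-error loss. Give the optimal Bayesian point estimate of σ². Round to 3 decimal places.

4.557

Posterior: Inverse-Gamma(shape = 6.9+4/2 = 8.9, scale = 9.9+52.2/2 = 36.0).
Mode = β/(α+1) = 36.0/9.9 = 3.636.
Mean = β/(α−1) = 36.0/7.9 = 4.557.
Squared-error loss ⇒ the optimal estimator is the posterior mean.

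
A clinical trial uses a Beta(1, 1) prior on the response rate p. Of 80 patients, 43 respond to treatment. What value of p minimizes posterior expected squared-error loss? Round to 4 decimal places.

0.5366

Posterior: Beta(1+43, 1+37) = Beta(44, 38).
Mode = (44−1)/(44+38−2) = 43/80 = 0.5375.
Mean = 44/(44+38) = 44/82 = 0.5366.
Squared-error loss ⇒ the optimal estimator is the posterior mean.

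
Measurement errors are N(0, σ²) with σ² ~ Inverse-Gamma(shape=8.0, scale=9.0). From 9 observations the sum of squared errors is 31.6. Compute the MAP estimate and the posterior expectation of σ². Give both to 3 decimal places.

MAP = 1.837, posterior mean = 2.157

Posterior: Inverse-Gamma(shape = 8.0+9/2 = 12.5, scale = 9.0+31.6/2 = 24.8).
Mode = β/(α+1) = 24.8/13.5 = 1.837.
Mean = β/(α−1) = 24.8/11.5 = 2.157.
The posterior is right-skewed, so the mean exceeds the mode.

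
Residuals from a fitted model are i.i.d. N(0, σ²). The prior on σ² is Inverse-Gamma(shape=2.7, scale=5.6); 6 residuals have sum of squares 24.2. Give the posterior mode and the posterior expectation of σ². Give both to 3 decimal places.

MAP: 2.642. Posterior mean: 3.766.

Posterior: Inverse-Gamma(shape = 2.7+6/2 = 5.7, scale = 5.6+24.2/2 = 17.7).
Mode = β/(α+1) = 17.7/6.7 = 2.642.
Mean = β/(α−1) = 17.7/4.7 = 3.766.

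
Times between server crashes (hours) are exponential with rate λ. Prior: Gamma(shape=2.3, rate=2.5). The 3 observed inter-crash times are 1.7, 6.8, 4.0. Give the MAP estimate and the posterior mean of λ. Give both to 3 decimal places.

MAP = 0.287, posterior mean = 0.353

Σ times = 12.5. Posterior: Gamma(shape = 2.3+3 = 5.3, rate = 2.5+12.5 = 15.0).
Mode = (α−1)/β = 4.3/15.0 = 0.287.
Mean = α/β = 5.3/15.0 = 0.353.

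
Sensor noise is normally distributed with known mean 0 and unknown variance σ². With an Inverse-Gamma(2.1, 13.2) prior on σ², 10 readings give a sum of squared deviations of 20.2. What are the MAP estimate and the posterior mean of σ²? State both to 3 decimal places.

Posterior: Inverse-Gamma(shape = 2.1+10/2 = 7.1, scale = 13.2+20.2/2 = 23.3).
Mode = β/(α+1) = 23.3/8.1 = 2.877.
Mean = β/(α−1) = 23.3/6.1 = 3.820.
The mean is pulled above the mode by the posterior's right skew.

σ²_MAP = 2.877, E[σ²|data] = 3.820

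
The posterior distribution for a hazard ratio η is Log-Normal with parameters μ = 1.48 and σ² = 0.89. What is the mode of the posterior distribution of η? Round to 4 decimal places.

1.8040

Mode = exp(μ − σ²) = exp(0.59) = 1.8040.
Mean = exp(μ + σ²/2) = exp(1.925) = 6.8551.
This is the posterior mode — the MAP estimate.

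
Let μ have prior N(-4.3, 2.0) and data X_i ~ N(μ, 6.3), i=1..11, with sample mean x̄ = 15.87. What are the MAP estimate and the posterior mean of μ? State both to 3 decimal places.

MAP = 11.380, posterior mean = 11.380

Posterior for μ is Normal. Precision-weighted mean: (1/2.0·-4.3 + 11/6.3·15.87) / (1/2.0 + 11/6.3) = 11.380.
A Normal posterior is symmetric, so mode = mean.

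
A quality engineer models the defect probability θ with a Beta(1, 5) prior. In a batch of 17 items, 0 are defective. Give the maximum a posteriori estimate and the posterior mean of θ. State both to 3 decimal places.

θ_MAP = 0.000, E[θ|data] = 0.043

Posterior: Beta(1+0, 5+17) = Beta(1, 22).
Since α = 1 ≤ 1 and β > 1, the Beta density is monotone decreasing on [0,1]; the mode is at 0.
Mean = 1/(1+22) = 0.043.
The mean is pulled above the mode by the posterior's right skew.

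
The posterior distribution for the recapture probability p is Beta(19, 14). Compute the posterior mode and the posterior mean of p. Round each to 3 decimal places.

MAP = 0.581, posterior mean = 0.576

Mode = (19−1)/(19+14−2) = 18/31 = 0.581.
Mean = 19/(19+14) = 19/33 = 0.576.
Left-skewed posterior ⇒ mean < mode.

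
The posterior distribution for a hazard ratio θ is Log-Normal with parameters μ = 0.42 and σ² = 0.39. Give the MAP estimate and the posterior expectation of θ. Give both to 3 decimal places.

MAP estimate = 1.030, posterior expectation = 1.850

Mode = exp(μ − σ²) = exp(0.03) = 1.030.
Mean = exp(μ + σ²/2) = exp(0.615) = 1.850.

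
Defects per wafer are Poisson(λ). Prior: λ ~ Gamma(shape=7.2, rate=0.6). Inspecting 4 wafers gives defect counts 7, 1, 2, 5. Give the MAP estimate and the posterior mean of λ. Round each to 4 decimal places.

MAP = 4.6087; posterior mean = 4.8261

Σ counts = 15. Posterior: Gamma(shape = 7.2+15 = 22.2, rate = 0.6+4 = 4.6).
Mode = (α−1)/β = 21.2/4.6 = 4.6087.
Mean = α/β = 22.2/4.6 = 4.8261.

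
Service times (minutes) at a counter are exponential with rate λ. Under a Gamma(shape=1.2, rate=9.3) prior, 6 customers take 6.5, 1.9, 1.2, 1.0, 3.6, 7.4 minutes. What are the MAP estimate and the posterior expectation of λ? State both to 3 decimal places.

MAP = 0.201, posterior mean = 0.233

Σ times = 21.6. Posterior: Gamma(shape = 1.2+6 = 7.2, rate = 9.3+21.6 = 30.9).
Mode = (α−1)/β = 6.2/30.9 = 0.201.
Mean = α/β = 7.2/30.9 = 0.233.
Right-skewed posterior ⇒ mode < mean.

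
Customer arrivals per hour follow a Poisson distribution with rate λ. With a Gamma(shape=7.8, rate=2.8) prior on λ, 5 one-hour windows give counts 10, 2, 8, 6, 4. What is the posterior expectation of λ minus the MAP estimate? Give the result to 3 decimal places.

Σ counts = 30. Posterior: Gamma(shape = 7.8+30 = 37.8, rate = 2.8+5 = 7.8).
Mode = (α−1)/β = 36.8/7.8 = 4.718.
Mean = α/β = 37.8/7.8 = 4.846.
Difference = 4.846 − 4.718 = 0.128.

0.128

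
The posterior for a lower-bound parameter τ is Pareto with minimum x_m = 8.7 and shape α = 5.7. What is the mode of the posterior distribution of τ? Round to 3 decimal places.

8.700

The Pareto density is strictly decreasing on [x_m, ∞), so the mode is x_m = 8.700.
Mean = α·x_m/(α−1) = 5.7·8.7/4.7 = 10.551.
This is the posterior mode — the MAP estimate.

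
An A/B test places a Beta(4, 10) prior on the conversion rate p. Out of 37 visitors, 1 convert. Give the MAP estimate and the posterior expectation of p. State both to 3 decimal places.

Posterior: Beta(4+1, 10+36) = Beta(5, 46).
Mode = (5−1)/(5+46−2) = 4/49 = 0.082.
Mean = 5/(5+46) = 5/51 = 0.098.

p_MAP = 0.082, E[p|data] = 0.098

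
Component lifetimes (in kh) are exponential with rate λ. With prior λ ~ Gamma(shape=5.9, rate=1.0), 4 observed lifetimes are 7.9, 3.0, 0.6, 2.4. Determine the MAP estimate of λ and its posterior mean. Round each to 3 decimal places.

MAP = 0.597; posterior mean = 0.664

Σ times = 13.9. Posterior: Gamma(shape = 5.9+4 = 9.9, rate = 1.0+13.9 = 14.9).
Mode = (α−1)/β = 8.9/14.9 = 0.597.
Mean = α/β = 9.9/14.9 = 0.664.
Mean > mode: the posterior has a right tail.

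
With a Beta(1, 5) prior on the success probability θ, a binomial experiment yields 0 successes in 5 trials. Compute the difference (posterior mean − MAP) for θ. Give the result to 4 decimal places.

0.0909

Posterior: Beta(1+0, 5+5) = Beta(1, 10).
Since α = 1 ≤ 1 and β > 1, the Beta density is monotone decreasing on [0,1]; the mode is at 0.
Mean = 1/(1+10) = 0.0909.
Difference = 0.0909 − 0.0000 = 0.0909.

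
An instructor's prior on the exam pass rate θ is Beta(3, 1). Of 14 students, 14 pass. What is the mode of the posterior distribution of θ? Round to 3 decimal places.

Posterior: Beta(3+14, 1+0) = Beta(17, 1).
Since β = 1 ≤ 1 and α > 1, the Beta density is monotone increasing on [0,1]; the mode is at 1.
Mean = 17/(17+1) = 0.944.
This is the posterior mode — the MAP estimate.

1.000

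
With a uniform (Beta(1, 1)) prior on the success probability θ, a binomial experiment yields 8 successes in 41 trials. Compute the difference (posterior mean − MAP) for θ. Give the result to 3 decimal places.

Posterior: Beta(1+8, 1+33) = Beta(9, 34).
Mode = (9−1)/(9+34−2) = 8/41 = 0.195.
With a flat prior the MAP equals the MLE, 8/41.
Mean = 9/(9+34) = 9/43 = 0.209.
Difference = 0.209 − 0.195 = 0.014.

0.014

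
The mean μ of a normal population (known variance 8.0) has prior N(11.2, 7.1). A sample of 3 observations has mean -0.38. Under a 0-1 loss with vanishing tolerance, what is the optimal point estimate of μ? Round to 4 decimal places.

Posterior for μ is Normal. Precision-weighted mean: (1/7.1·11.2 + 3/8.0·-0.38) / (1/7.1 + 3/8.0) = 2.7818.
A Normal posterior is symmetric, so mode = mean.
This is the posterior mode — the MAP estimate.

2.7818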